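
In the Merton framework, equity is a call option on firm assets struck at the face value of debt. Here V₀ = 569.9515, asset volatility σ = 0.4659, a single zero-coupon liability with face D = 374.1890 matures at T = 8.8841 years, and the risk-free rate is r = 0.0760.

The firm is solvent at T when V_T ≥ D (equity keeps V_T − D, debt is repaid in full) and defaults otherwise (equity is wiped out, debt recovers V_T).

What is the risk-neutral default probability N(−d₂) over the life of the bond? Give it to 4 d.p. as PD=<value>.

d₁ = [ln(V₀/D) + (r + σ²/2)T] / (σ√T)
   = [ln(569.9515/374.1890) + (0.0760 + 0.5·0.4659²)·8.8841] / (0.4659·√8.8841)
   = [0.420790 + 1.639395] / 1.388671 = 1.483566
d₂ = d₁ − σ√T = 1.483566 − 1.388671 = 0.094895
risk-neutral PD = N(−d₂) = N(-0.094895) = 0.462199

PD=0.4622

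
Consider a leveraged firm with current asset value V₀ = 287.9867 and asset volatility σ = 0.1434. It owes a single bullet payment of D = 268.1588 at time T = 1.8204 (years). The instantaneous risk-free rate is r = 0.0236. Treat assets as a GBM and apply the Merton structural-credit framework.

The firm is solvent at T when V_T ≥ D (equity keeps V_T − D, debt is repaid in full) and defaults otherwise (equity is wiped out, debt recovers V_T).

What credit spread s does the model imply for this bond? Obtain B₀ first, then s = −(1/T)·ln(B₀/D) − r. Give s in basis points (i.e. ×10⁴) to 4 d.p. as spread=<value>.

d₁ = [ln(V₀/D) + (r + σ²/2)T] / (σ√T)
   = [ln(287.9867/268.1588) + (0.0236 + 0.5·0.1434²)·1.8204] / (0.1434·√1.8204)
   = [0.071335 + 0.061678] / 0.193478 = 0.687484
d₂ = d₁ − σ√T = 0.687484 − 0.193478 = 0.494006
N(d₁) = 0.754111,  N(d₂) = 0.689349,  e^(−rT) = 0.957948
E₀ = V₀·N(d₁) − D·e^(−rT)·N(d₂)
   = 287.9867·0.754111 − 268.1588·0.957948·0.689349 = 40.092463
B₀ = V₀ − E₀ = 287.9867 − 40.092463 = 247.894237
spread = −(1/T)·ln(B₀/D) − r = −(1/1.8204)·ln(247.894237/268.1588) − 0.0236 = 0.01956477
in basis points: 0.01956477 × 10⁴ = 195.6477 bp

spread=195.6477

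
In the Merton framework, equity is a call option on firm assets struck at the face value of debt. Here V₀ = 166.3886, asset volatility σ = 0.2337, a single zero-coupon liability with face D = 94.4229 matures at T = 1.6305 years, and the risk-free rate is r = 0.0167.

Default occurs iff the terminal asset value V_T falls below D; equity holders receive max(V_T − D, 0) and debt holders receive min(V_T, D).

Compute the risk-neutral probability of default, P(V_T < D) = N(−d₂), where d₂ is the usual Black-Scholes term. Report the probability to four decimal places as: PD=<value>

d₁ = [ln(V₀/D) + (r + σ²/2)T] / (σ√T)
   = [ln(166.3886/94.4229) + (0.0167 + 0.5·0.2337²)·1.6305] / (0.2337·√1.6305)
   = [0.566542 + 0.071755] / 0.298414 = 2.138966
d₂ = d₁ − σ√T = 2.138966 − 0.298414 = 1.840552
risk-neutral PD = N(−d₂) = N(-1.840552) = 0.032844

PD=0.0328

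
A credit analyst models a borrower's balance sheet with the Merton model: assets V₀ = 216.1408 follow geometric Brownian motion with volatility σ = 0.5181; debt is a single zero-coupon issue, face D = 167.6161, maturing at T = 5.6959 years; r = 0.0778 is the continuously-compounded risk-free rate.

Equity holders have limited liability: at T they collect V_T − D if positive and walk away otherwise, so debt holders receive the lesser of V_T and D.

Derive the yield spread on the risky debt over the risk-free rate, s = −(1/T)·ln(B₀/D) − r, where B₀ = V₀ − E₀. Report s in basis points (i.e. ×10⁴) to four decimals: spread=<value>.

spread=585.3345

d₁ = [ln(V₀/D) + (r + σ²/2)T] / (σ√T)
   = [ln(216.1408/167.6161) + (0.0778 + 0.5·0.5181²)·5.6959] / (0.5181·√5.6959)
   = [0.254254 + 1.207609] / 1.236502 = 1.182257
d₂ = d₁ − σ√T = 1.182257 − 1.236502 = -0.054245
N(d₁) = 0.881448,  N(d₂) = 0.478370,  e^(−rT) = 0.642017
E₀ = V₀·N(d₁) − D·e^(−rT)·N(d₂)
   = 216.1408·0.881448 − 167.6161·0.642017·0.478370 = 139.038389
B₀ = V₀ − E₀ = 216.1408 − 139.038389 = 77.102411
spread = −(1/T)·ln(B₀/D) − r = −(1/5.6959)·ln(77.102411/167.6161) − 0.0778 = 0.05853345
in basis points: 0.05853345 × 10⁴ = 585.3345 bp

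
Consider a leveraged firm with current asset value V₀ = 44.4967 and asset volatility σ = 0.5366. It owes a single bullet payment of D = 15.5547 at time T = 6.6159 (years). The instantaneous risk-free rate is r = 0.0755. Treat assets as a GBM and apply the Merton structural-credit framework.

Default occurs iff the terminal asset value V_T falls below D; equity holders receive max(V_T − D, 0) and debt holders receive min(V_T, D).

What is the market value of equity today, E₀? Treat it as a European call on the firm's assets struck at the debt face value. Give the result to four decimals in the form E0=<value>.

E0=36.6432

d₁ = [ln(V₀/D) + (r + σ²/2)T] / (σ√T)
   = [ln(44.4967/15.5547) + (0.0755 + 0.5·0.5366²)·6.6159] / (0.5366·√6.6159)
   = [1.051052 + 1.451990] / 1.380210 = 1.813523
d₂ = d₁ − σ√T = 1.813523 − 1.380210 = 0.433313
N(d₁) = 0.965124,  N(d₂) = 0.667606,  e^(−rT) = 0.606834
E₀ = V₀·N(d₁) − D·e^(−rT)·N(d₂)
   = 44.4967·0.965124 − 15.5547·0.606834·0.667606 = 36.643237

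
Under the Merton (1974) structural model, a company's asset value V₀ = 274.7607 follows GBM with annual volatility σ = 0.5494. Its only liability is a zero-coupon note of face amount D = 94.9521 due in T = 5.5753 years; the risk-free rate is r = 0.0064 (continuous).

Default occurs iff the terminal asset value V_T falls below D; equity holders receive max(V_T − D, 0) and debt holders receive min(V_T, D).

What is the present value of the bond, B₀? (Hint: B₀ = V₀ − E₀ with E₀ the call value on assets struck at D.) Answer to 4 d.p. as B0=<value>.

d₁ = [ln(V₀/D) + (r + σ²/2)T] / (σ√T)
   = [ln(274.7607/94.9521) + (0.0064 + 0.5·0.5494²)·5.5753] / (0.5494·√5.5753)
   = [1.062528 + 0.877107] / 1.297247 = 1.495193
d₂ = d₁ − σ√T = 1.495193 − 1.297247 = 0.197946
N(d₁) = 0.932568,  N(d₂) = 0.578456,  e^(−rT) = 0.964947
E₀ = V₀·N(d₁) − D·e^(−rT)·N(d₂)
   = 274.7607·0.932568 − 94.9521·0.964947·0.578456 = 203.232691
B₀ = V₀ − E₀ = 274.7607 − 203.232691 = 71.528009

B0=71.5280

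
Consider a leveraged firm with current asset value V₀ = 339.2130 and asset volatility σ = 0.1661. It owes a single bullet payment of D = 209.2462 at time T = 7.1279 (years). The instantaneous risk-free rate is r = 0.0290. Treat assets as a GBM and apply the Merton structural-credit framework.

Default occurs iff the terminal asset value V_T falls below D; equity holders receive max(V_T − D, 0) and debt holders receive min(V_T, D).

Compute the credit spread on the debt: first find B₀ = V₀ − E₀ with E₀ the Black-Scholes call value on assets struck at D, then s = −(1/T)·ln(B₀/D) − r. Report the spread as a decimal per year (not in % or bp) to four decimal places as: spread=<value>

spread=0.0022

d₁ = [ln(V₀/D) + (r + σ²/2)T] / (σ√T)
   = [ln(339.2130/209.2462) + (0.0290 + 0.5·0.1661²)·7.1279] / (0.1661·√7.1279)
   = [0.483117 + 0.305036] / 0.443456 = 1.777296
d₂ = d₁ − σ√T = 1.777296 − 0.443456 = 1.333840
N(d₁) = 0.962240,  N(d₂) = 0.908872,  e^(−rT) = 0.813256
E₀ = V₀·N(d₁) − D·e^(−rT)·N(d₂)
   = 339.2130·0.962240 − 209.2462·0.813256·0.908872 = 171.740970
B₀ = V₀ − E₀ = 339.2130 − 171.740970 = 167.472030
spread = −(1/T)·ln(B₀/D) − r = −(1/7.1279)·ln(167.472030/209.2462) − 0.0290 = 0.00224275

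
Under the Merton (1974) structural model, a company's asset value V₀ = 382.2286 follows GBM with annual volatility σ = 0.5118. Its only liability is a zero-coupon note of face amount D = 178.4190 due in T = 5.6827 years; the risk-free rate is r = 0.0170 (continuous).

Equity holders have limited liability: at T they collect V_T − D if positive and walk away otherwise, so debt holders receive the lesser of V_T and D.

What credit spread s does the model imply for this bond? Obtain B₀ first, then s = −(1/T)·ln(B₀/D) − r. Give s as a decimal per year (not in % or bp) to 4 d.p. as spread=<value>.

spread=0.0482

d₁ = [ln(V₀/D) + (r + σ²/2)T] / (σ√T)
   = [ln(382.2286/178.4190) + (0.0170 + 0.5·0.5118²)·5.6827] / (0.5118·√5.6827)
   = [0.761884 + 0.840867] / 1.220050 = 1.313677
d₂ = d₁ − σ√T = 1.313677 − 1.220050 = 0.093626
N(d₁) = 0.905522,  N(d₂) = 0.537297,  e^(−rT) = 0.907914
E₀ = V₀·N(d₁) − D·e^(−rT)·N(d₂)
   = 382.2286·0.905522 − 178.4190·0.907914·0.537297 = 259.080334
B₀ = V₀ − E₀ = 382.2286 − 259.080334 = 123.148266
spread = −(1/T)·ln(B₀/D) − r = −(1/5.6827)·ln(123.148266/178.4190) − 0.0170 = 0.04824111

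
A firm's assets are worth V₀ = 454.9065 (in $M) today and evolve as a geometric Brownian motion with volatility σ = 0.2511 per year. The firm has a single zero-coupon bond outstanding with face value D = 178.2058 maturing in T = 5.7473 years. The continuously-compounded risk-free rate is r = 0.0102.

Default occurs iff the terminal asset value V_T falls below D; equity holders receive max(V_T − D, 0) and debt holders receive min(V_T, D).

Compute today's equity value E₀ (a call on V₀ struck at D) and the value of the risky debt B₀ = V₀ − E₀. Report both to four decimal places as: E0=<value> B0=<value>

d₁ = [ln(V₀/D) + (r + σ²/2)T] / (σ√T)
   = [ln(454.9065/178.2058) + (0.0102 + 0.5·0.2511²)·5.7473] / (0.2511·√5.7473)
   = [0.937153 + 0.239810] / 0.601975 = 1.955167
d₂ = d₁ − σ√T = 1.955167 − 0.601975 = 1.353192
N(d₁) = 0.974718,  N(d₂) = 0.912003,  e^(−rT) = 0.943063
E₀ = V₀·N(d₁) − D·e^(−rT)·N(d₂)
   = 454.9065·0.974718 − 178.2058·0.943063·0.912003 = 290.135190
B₀ = V₀ − E₀ = 454.9065 − 290.135190 = 164.771310

E0=290.1352 B0=164.7713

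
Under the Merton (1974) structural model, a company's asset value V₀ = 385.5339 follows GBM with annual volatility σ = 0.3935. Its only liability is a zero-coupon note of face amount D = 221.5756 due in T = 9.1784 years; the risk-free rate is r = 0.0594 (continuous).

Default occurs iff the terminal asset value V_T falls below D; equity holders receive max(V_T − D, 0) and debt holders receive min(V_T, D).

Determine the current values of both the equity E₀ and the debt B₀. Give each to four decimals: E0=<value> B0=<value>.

d₁ = [ln(V₀/D) + (r + σ²/2)T] / (σ√T)
   = [ln(385.5339/221.5756) + (0.0594 + 0.5·0.3935²)·9.1784] / (0.3935·√9.1784)
   = [0.553865 + 1.255799] / 1.192143 = 1.517993
d₂ = d₁ − σ√T = 1.517993 − 1.192143 = 0.325850
N(d₁) = 0.935492,  N(d₂) = 0.627731,  e^(−rT) = 0.579728
E₀ = V₀·N(d₁) − D·e^(−rT)·N(d₂)
   = 385.5339·0.935492 − 221.5756·0.579728·0.627731 = 280.029584
B₀ = V₀ − E₀ = 385.5339 − 280.029584 = 105.504316

E0=280.0296 B0=105.5043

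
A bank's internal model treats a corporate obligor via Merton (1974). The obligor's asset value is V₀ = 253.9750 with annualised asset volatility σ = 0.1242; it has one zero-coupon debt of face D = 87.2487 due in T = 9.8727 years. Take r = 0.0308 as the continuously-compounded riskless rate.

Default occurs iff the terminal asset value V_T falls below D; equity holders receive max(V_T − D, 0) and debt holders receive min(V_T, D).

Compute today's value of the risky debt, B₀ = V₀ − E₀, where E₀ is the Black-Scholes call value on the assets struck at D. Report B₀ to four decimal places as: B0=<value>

d₁ = [ln(V₀/D) + (r + σ²/2)T] / (σ√T)
   = [ln(253.9750/87.2487) + (0.0308 + 0.5·0.1242²)·9.8727] / (0.1242·√9.8727)
   = [1.068473 + 0.380226] / 0.390247 = 3.712261
d₂ = d₁ − σ√T = 3.712261 − 0.390247 = 3.322014
N(d₁) = 0.999897,  N(d₂) = 0.999553,  e^(−rT) = 0.737802
E₀ = V₀·N(d₁) − D·e^(−rT)·N(d₂)
   = 253.9750·0.999897 − 87.2487·0.737802·0.999553 = 189.605374
B₀ = V₀ − E₀ = 253.9750 − 189.605374 = 64.369626

B0=64.3696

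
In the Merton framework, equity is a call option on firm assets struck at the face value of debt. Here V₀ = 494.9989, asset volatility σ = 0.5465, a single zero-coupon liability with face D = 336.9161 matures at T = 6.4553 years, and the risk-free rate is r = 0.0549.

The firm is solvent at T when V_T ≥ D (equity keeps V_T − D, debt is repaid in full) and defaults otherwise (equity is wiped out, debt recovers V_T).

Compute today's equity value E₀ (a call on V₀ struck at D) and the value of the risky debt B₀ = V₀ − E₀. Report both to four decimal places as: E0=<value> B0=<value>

E0=337.5678 B0=157.4311

d₁ = [ln(V₀/D) + (r + σ²/2)T] / (σ√T)
   = [ln(494.9989/336.9161) + (0.0549 + 0.5·0.5465²)·6.4553] / (0.5465·√6.4553)
   = [0.384722 + 1.318373] / 1.388508 = 1.226565
d₂ = d₁ − σ√T = 1.226565 − 1.388508 = -0.161943
N(d₁) = 0.890007,  N(d₂) = 0.435675,  e^(−rT) = 0.701597
E₀ = V₀·N(d₁) − D·e^(−rT)·N(d₂)
   = 494.9989·0.890007 − 336.9161·0.701597·0.435675 = 337.567787
B₀ = V₀ − E₀ = 494.9989 − 337.567787 = 157.431113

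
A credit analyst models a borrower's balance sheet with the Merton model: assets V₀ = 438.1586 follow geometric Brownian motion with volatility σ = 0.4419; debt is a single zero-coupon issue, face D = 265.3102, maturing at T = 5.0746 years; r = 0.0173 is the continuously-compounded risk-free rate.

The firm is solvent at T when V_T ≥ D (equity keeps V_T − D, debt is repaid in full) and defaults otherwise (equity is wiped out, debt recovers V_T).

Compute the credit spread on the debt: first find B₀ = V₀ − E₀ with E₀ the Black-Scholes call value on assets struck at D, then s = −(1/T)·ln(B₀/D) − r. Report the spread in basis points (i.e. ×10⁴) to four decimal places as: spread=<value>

spread=473.9676

d₁ = [ln(V₀/D) + (r + σ²/2)T] / (σ√T)
   = [ln(438.1586/265.3102) + (0.0173 + 0.5·0.4419²)·5.0746] / (0.4419·√5.0746)
   = [0.501681 + 0.583263] / 0.995463 = 1.089890
d₂ = d₁ − σ√T = 1.089890 − 0.995463 = 0.094427
N(d₁) = 0.862119,  N(d₂) = 0.537615,  e^(−rT) = 0.915953
E₀ = V₀·N(d₁) − D·e^(−rT)·N(d₂)
   = 438.1586·0.862119 − 265.3102·0.915953·0.537615 = 247.098216
B₀ = V₀ − E₀ = 438.1586 − 247.098216 = 191.060384
spread = −(1/T)·ln(B₀/D) − r = −(1/5.0746)·ln(191.060384/265.3102) − 0.0173 = 0.04739676
in basis points: 0.04739676 × 10⁴ = 473.9676 bp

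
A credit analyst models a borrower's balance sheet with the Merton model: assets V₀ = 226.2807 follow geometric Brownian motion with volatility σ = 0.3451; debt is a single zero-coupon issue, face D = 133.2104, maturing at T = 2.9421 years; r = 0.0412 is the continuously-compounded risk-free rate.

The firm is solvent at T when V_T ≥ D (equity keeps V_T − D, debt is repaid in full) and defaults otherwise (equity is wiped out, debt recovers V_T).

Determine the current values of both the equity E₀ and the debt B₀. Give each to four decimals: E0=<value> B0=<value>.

d₁ = [ln(V₀/D) + (r + σ²/2)T] / (σ√T)
   = [ln(226.2807/133.2104) + (0.0412 + 0.5·0.3451²)·2.9421] / (0.3451·√2.9421)
   = [0.529846 + 0.296408] / 0.591935 = 1.395854
d₂ = d₁ − σ√T = 1.395854 − 0.591935 = 0.803919
N(d₁) = 0.918621,  N(d₂) = 0.789278,  e^(−rT) = 0.885844
E₀ = V₀·N(d₁) − D·e^(−rT)·N(d₂)
   = 226.2807·0.918621 − 133.2104·0.885844·0.789278 = 114.728458
B₀ = V₀ − E₀ = 226.2807 − 114.728458 = 111.552242

E0=114.7285 B0=111.5522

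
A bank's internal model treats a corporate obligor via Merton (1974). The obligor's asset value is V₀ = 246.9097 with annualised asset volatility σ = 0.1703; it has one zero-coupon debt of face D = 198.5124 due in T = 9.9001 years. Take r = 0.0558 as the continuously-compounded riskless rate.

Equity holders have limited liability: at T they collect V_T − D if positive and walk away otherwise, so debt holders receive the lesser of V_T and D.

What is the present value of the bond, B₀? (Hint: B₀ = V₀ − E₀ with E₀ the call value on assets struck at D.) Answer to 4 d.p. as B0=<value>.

d₁ = [ln(V₀/D) + (r + σ²/2)T] / (σ√T)
   = [ln(246.9097/198.5124) + (0.0558 + 0.5·0.1703²)·9.9001] / (0.1703·√9.9001)
   = [0.218171 + 0.695987] / 0.535839 = 1.706032
d₂ = d₁ − σ√T = 1.706032 − 0.535839 = 1.170192
N(d₁) = 0.955999,  N(d₂) = 0.879038,  e^(−rT) = 0.575552
E₀ = V₀·N(d₁) − D·e^(−rT)·N(d₂)
   = 246.9097·0.955999 − 198.5124·0.575552·0.879038 = 135.611572
B₀ = V₀ − E₀ = 246.9097 − 135.611572 = 111.298128

B0=111.2981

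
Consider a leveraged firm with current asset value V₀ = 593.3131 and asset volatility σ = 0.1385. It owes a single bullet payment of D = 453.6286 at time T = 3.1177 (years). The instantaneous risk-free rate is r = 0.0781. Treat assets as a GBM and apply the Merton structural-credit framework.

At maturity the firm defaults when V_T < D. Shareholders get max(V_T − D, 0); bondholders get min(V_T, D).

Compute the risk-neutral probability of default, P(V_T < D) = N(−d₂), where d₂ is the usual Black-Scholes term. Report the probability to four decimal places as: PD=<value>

d₁ = [ln(V₀/D) + (r + σ²/2)T] / (σ√T)
   = [ln(593.3131/453.6286) + (0.0781 + 0.5·0.1385²)·3.1177] / (0.1385·√3.1177)
   = [0.268443 + 0.273395] / 0.244550 = 2.215657
d₂ = d₁ − σ√T = 2.215657 − 0.244550 = 1.971108
risk-neutral PD = N(−d₂) = N(-1.971108) = 0.024356

PD=0.0244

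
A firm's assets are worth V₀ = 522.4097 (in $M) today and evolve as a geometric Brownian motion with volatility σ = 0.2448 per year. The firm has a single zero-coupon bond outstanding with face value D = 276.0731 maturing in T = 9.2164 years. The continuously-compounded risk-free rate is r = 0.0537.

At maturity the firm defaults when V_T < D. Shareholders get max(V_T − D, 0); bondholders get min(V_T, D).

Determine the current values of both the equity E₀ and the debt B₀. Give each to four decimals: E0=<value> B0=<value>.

d₁ = [ln(V₀/D) + (r + σ²/2)T] / (σ√T)
   = [ln(522.4097/276.0731) + (0.0537 + 0.5·0.2448²)·9.2164] / (0.2448·√9.2164)
   = [0.637786 + 0.771076] / 0.743177 = 1.895731
d₂ = d₁ − σ√T = 1.895731 − 0.743177 = 1.152554
N(d₁) = 0.971002,  N(d₂) = 0.875453,  e^(−rT) = 0.609619
E₀ = V₀·N(d₁) − D·e^(−rT)·N(d₂)
   = 522.4097·0.971002 − 276.0731·0.609619·0.875453 = 359.922624
B₀ = V₀ − E₀ = 522.4097 − 359.922624 = 162.487076

E0=359.9226 B0=162.4871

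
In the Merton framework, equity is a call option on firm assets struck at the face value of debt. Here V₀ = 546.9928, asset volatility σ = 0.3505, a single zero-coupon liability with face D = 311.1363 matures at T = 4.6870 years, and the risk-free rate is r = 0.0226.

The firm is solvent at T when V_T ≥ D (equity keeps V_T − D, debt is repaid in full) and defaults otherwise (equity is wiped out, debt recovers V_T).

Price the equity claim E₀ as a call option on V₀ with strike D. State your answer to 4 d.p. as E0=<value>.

E0=296.5638

d₁ = [ln(V₀/D) + (r + σ²/2)T] / (σ√T)
   = [ln(546.9928/311.1363) + (0.0226 + 0.5·0.3505²)·4.6870] / (0.3505·√4.6870)
   = [0.564205 + 0.393826] / 0.758814 = 1.262536
d₂ = d₁ − σ√T = 1.262536 − 0.758814 = 0.503722
N(d₁) = 0.896622,  N(d₂) = 0.692772,  e^(−rT) = 0.899491
E₀ = V₀·N(d₁) − D·e^(−rT)·N(d₂)
   = 546.9928·0.896622 − 311.1363·0.899491·0.692772 = 296.563758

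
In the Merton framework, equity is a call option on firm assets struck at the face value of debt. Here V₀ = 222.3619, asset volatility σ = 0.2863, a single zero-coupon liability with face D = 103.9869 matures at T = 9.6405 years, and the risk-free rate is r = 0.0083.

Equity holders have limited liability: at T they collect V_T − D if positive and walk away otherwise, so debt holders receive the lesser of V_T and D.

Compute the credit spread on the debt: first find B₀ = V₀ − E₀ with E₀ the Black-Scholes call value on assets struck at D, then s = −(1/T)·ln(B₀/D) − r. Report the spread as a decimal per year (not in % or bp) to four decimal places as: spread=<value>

d₁ = [ln(V₀/D) + (r + σ²/2)T] / (σ√T)
   = [ln(222.3619/103.9869) + (0.0083 + 0.5·0.2863²)·9.6405] / (0.2863·√9.6405)
   = [0.760041 + 0.475121] / 0.888937 = 1.389482
d₂ = d₁ − σ√T = 1.389482 − 0.888937 = 0.500545
N(d₁) = 0.917657,  N(d₂) = 0.691654,  e^(−rT) = 0.923101
E₀ = V₀·N(d₁) − D·e^(−rT)·N(d₂)
   = 222.3619·0.917657 − 103.9869·0.923101·0.691654 = 137.659725
B₀ = V₀ − E₀ = 222.3619 − 137.659725 = 84.702175
spread = −(1/T)·ln(B₀/D) − r = −(1/9.6405)·ln(84.702175/103.9869) − 0.0083 = 0.01297728

spread=0.0130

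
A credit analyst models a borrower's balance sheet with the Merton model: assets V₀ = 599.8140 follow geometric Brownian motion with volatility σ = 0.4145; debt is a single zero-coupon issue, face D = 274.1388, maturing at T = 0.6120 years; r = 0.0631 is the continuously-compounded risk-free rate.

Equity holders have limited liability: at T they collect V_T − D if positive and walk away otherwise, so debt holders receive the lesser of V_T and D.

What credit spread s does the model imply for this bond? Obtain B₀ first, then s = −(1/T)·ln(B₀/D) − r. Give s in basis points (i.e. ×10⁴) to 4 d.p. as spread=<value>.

d₁ = [ln(V₀/D) + (r + σ²/2)T] / (σ√T)
   = [ln(599.8140/274.1388) + (0.0631 + 0.5·0.4145²)·0.6120] / (0.4145·√0.6120)
   = [0.782985 + 0.091191] / 0.324265 = 2.695869
d₂ = d₁ − σ√T = 2.695869 − 0.324265 = 2.371604
N(d₁) = 0.996490,  N(d₂) = 0.991144,  e^(−rT) = 0.962119
E₀ = V₀·N(d₁) − D·e^(−rT)·N(d₂)
   = 599.8140·0.996490 − 274.1388·0.962119·0.991144 = 336.290047
B₀ = V₀ − E₀ = 599.8140 − 336.290047 = 263.523953
spread = −(1/T)·ln(B₀/D) − r = −(1/0.6120)·ln(263.523953/274.1388) − 0.0631 = 0.00142660
in basis points: 0.00142660 × 10⁴ = 14.2660 bp

spread=14.2660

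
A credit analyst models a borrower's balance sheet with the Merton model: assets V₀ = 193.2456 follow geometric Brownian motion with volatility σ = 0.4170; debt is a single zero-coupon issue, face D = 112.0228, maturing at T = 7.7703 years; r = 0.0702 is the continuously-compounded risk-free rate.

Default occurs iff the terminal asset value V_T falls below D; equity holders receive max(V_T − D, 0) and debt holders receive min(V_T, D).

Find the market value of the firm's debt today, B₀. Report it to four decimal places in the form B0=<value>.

B0=53.9480

d₁ = [ln(V₀/D) + (r + σ²/2)T] / (σ√T)
   = [ln(193.2456/112.0228) + (0.0702 + 0.5·0.4170²)·7.7703] / (0.4170·√7.7703)
   = [0.545259 + 1.221060] / 1.162398 = 1.519548
d₂ = d₁ − σ√T = 1.519548 − 1.162398 = 0.357149
N(d₁) = 0.935688,  N(d₂) = 0.639510,  e^(−rT) = 0.579566
E₀ = V₀·N(d₁) − D·e^(−rT)·N(d₂)
   = 193.2456·0.935688 − 112.0228·0.579566·0.639510 = 139.297557
B₀ = V₀ − E₀ = 193.2456 − 139.297557 = 53.948043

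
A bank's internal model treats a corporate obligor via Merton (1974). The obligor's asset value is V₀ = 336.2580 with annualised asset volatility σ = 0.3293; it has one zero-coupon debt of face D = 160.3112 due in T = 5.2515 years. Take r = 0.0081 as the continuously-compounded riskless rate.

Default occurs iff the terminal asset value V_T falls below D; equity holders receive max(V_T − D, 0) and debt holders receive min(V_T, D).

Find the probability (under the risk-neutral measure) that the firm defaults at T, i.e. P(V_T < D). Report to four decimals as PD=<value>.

d₁ = [ln(V₀/D) + (r + σ²/2)T] / (σ√T)
   = [ln(336.2580/160.3112) + (0.0081 + 0.5·0.3293²)·5.2515] / (0.3293·√5.2515)
   = [0.740762 + 0.327270] / 0.754629 = 1.415307
d₂ = d₁ − σ√T = 1.415307 − 0.754629 = 0.660678
risk-neutral PD = N(−d₂) = N(-0.660678) = 0.254409

PD=0.2544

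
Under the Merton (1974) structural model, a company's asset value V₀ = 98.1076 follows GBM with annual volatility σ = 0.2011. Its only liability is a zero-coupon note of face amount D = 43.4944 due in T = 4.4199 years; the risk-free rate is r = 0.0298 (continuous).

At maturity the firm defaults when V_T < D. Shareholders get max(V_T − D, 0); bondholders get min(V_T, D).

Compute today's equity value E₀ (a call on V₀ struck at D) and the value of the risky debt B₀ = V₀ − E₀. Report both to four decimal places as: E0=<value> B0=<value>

d₁ = [ln(V₀/D) + (r + σ²/2)T] / (σ√T)
   = [ln(98.1076/43.4944) + (0.0298 + 0.5·0.2011²)·4.4199] / (0.2011·√4.4199)
   = [0.813433 + 0.221086] / 0.422784 = 2.446922
d₂ = d₁ − σ√T = 2.446922 − 0.422784 = 2.024138
N(d₁) = 0.992796,  N(d₂) = 0.978522,  e^(−rT) = 0.876593
E₀ = V₀·N(d₁) − D·e^(−rT)·N(d₂)
   = 98.1076·0.992796 − 43.4944·0.876593·0.978522 = 60.092845
B₀ = V₀ − E₀ = 98.1076 − 60.092845 = 38.014755

E0=60.0928 B0=38.0148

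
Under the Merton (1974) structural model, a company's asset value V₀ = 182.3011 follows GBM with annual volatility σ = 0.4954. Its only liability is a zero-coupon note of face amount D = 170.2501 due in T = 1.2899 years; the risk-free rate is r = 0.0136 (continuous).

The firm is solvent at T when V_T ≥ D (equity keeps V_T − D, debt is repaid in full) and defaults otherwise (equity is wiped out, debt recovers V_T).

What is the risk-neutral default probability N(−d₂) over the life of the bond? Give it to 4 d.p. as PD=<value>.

d₁ = [ln(V₀/D) + (r + σ²/2)T] / (σ√T)
   = [ln(182.3011/170.2501) + (0.0136 + 0.5·0.4954²)·1.2899] / (0.4954·√1.2899)
   = [0.068391 + 0.175827] / 0.562644 = 0.434054
d₂ = d₁ − σ√T = 0.434054 − 0.562644 = -0.128590
risk-neutral PD = N(−d₂) = N(0.128590) = 0.551159

PD=0.5512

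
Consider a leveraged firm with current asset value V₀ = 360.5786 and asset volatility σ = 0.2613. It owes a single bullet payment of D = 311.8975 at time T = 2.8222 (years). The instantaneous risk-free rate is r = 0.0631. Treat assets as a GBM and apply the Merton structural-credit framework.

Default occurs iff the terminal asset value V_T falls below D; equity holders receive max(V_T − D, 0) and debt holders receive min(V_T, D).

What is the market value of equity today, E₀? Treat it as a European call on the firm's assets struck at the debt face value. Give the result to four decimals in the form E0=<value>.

E0=117.4042

d₁ = [ln(V₀/D) + (r + σ²/2)T] / (σ√T)
   = [ln(360.5786/311.8975) + (0.0631 + 0.5·0.2613²)·2.8222] / (0.2613·√2.8222)
   = [0.145035 + 0.274427] / 0.438968 = 0.955565
d₂ = d₁ − σ√T = 0.955565 − 0.438968 = 0.516596
N(d₁) = 0.830354,  N(d₂) = 0.697281,  e^(−rT) = 0.836875
E₀ = V₀·N(d₁) − D·e^(−rT)·N(d₂)
   = 360.5786·0.830354 − 311.8975·0.836875·0.697281 = 117.404154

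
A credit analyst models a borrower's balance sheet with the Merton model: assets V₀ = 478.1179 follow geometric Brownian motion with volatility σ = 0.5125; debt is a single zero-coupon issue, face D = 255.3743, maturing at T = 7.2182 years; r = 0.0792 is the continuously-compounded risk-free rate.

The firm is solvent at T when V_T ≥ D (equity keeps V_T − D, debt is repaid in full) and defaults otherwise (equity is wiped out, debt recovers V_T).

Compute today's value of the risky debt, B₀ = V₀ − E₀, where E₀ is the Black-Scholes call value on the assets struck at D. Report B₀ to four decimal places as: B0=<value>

B0=110.9517

d₁ = [ln(V₀/D) + (r + σ²/2)T] / (σ√T)
   = [ln(478.1179/255.3743) + (0.0792 + 0.5·0.5125²)·7.2182] / (0.5125·√7.2182)
   = [0.627127 + 1.519634] / 1.376919 = 1.559105
d₂ = d₁ − σ√T = 1.559105 − 1.376919 = 0.182186
N(d₁) = 0.940514,  N(d₂) = 0.572282,  e^(−rT) = 0.564575
E₀ = V₀·N(d₁) − D·e^(−rT)·N(d₂)
   = 478.1179·0.940514 − 255.3743·0.564575·0.572282 = 367.166241
B₀ = V₀ − E₀ = 478.1179 − 367.166241 = 110.951659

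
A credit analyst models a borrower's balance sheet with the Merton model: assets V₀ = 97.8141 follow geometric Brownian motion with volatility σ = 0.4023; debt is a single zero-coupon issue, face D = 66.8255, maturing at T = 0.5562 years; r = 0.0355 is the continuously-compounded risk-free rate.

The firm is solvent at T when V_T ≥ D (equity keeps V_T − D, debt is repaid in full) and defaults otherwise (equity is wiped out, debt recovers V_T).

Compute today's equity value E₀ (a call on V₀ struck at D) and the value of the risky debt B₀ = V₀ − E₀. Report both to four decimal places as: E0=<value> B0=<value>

d₁ = [ln(V₀/D) + (r + σ²/2)T] / (σ√T)
   = [ln(97.8141/66.8255) + (0.0355 + 0.5·0.4023²)·0.5562] / (0.4023·√0.5562)
   = [0.380984 + 0.064754] / 0.300031 = 1.485643
d₂ = d₁ − σ√T = 1.485643 − 0.300031 = 1.185612
N(d₁) = 0.931313,  N(d₂) = 0.882112,  e^(−rT) = 0.980449
E₀ = V₀·N(d₁) − D·e^(−rT)·N(d₂)
   = 97.8141·0.931313 − 66.8255·0.980449·0.882112 = 33.300479
B₀ = V₀ − E₀ = 97.8141 − 33.300479 = 64.513621

E0=33.3005 B0=64.5136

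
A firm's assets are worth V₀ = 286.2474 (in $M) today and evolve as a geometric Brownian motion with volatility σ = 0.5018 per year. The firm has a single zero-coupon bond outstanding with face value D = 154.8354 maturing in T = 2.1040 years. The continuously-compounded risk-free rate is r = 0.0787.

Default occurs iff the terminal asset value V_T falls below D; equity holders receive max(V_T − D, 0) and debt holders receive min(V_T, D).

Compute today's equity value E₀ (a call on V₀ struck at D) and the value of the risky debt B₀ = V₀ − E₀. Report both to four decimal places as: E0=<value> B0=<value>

E0=164.8434 B0=121.4040

d₁ = [ln(V₀/D) + (r + σ²/2)T] / (σ√T)
   = [ln(286.2474/154.8354) + (0.0787 + 0.5·0.5018²)·2.1040] / (0.5018·√2.1040)
   = [0.614494 + 0.430482] / 0.727870 = 1.435663
d₂ = d₁ − σ√T = 1.435663 − 0.727870 = 0.707794
N(d₁) = 0.924451,  N(d₂) = 0.760463,  e^(−rT) = 0.847398
E₀ = V₀·N(d₁) − D·e^(−rT)·N(d₂)
   = 286.2474·0.924451 − 154.8354·0.847398·0.760463 = 164.843398
B₀ = V₀ − E₀ = 286.2474 − 164.843398 = 121.404002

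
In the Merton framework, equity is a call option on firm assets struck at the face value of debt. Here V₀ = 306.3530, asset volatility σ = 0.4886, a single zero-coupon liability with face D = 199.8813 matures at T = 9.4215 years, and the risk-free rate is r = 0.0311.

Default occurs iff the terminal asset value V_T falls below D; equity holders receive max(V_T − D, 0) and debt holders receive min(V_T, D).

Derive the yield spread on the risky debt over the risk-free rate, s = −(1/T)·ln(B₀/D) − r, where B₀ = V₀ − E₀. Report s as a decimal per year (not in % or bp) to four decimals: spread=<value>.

spread=0.0510

d₁ = [ln(V₀/D) + (r + σ²/2)T] / (σ√T)
   = [ln(306.3530/199.8813) + (0.0311 + 0.5·0.4886²)·9.4215] / (0.4886·√9.4215)
   = [0.427014 + 1.417606] / 1.499731 = 1.229967
d₂ = d₁ − σ√T = 1.229967 − 1.499731 = -0.269764
N(d₁) = 0.890645,  N(d₂) = 0.393671,  e^(−rT) = 0.746016
E₀ = V₀·N(d₁) − D·e^(−rT)·N(d₂)
   = 306.3530·0.890645 − 199.8813·0.746016·0.393671 = 214.149799
B₀ = V₀ − E₀ = 306.3530 − 214.149799 = 92.203201
spread = −(1/T)·ln(B₀/D) − r = −(1/9.4215)·ln(92.203201/199.8813) − 0.0311 = 0.05102374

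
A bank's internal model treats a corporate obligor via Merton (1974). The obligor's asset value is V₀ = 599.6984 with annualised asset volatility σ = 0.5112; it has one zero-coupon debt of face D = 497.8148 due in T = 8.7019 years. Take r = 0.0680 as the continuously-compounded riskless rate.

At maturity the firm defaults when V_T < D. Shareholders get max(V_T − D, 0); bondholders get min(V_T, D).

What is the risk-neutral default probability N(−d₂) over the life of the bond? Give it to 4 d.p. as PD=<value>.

d₁ = [ln(V₀/D) + (r + σ²/2)T] / (σ√T)
   = [ln(599.6984/497.8148) + (0.0680 + 0.5·0.5112²)·8.7019] / (0.5112·√8.7019)
   = [0.186199 + 1.728743] / 1.507988 = 1.269865
d₂ = d₁ − σ√T = 1.269865 − 1.507988 = -0.238123
risk-neutral PD = N(−d₂) = N(0.238123) = 0.594107

PD=0.5941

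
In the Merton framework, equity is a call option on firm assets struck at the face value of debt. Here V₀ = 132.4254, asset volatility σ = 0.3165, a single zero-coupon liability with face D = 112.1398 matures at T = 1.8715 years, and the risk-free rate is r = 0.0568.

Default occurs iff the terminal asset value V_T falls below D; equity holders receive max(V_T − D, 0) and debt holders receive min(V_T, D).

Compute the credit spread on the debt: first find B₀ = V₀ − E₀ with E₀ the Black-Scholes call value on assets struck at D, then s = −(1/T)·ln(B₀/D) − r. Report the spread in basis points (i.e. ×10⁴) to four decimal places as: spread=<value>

spread=438.1921

d₁ = [ln(V₀/D) + (r + σ²/2)T] / (σ√T)
   = [ln(132.4254/112.1398) + (0.0568 + 0.5·0.3165²)·1.8715] / (0.3165·√1.8715)
   = [0.166273 + 0.200037] / 0.432981 = 0.846020
d₂ = d₁ − σ√T = 0.846020 − 0.432981 = 0.413040
N(d₁) = 0.801229,  N(d₂) = 0.660211,  e^(−rT) = 0.899154
E₀ = V₀·N(d₁) − D·e^(−rT)·N(d₂)
   = 132.4254·0.801229 − 112.1398·0.899154·0.660211 = 39.533406
B₀ = V₀ − E₀ = 132.4254 − 39.533406 = 92.891994
spread = −(1/T)·ln(B₀/D) − r = −(1/1.8715)·ln(92.891994/112.1398) − 0.0568 = 0.04381921
in basis points: 0.04381921 × 10⁴ = 438.1921 bp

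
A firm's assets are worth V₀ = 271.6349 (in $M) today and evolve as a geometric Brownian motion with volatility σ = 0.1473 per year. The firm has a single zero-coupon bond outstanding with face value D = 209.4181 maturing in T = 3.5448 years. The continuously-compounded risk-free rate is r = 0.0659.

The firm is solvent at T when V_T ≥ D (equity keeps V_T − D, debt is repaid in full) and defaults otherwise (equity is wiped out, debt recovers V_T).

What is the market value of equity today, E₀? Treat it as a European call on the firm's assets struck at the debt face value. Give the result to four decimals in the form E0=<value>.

E0=106.7198

d₁ = [ln(V₀/D) + (r + σ²/2)T] / (σ√T)
   = [ln(271.6349/209.4181) + (0.0659 + 0.5·0.1473²)·3.5448] / (0.1473·√3.5448)
   = [0.260126 + 0.272059] / 0.277331 = 1.918951
d₂ = d₁ − σ√T = 1.918951 − 0.277331 = 1.641620
N(d₁) = 0.972505,  N(d₂) = 0.949666,  e^(−rT) = 0.791677
E₀ = V₀·N(d₁) − D·e^(−rT)·N(d₂)
   = 271.6349·0.972505 − 209.4181·0.791677·0.949666 = 106.719831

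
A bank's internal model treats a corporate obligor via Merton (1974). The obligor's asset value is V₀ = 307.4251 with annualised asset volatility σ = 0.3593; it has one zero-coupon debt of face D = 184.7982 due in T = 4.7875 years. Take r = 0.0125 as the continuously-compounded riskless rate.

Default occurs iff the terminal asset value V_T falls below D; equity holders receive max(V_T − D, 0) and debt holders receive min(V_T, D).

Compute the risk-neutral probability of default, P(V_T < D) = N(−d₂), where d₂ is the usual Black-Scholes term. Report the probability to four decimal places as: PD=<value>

PD=0.3705

d₁ = [ln(V₀/D) + (r + σ²/2)T] / (σ√T)
   = [ln(307.4251/184.7982) + (0.0125 + 0.5·0.3593²)·4.7875] / (0.3593·√4.7875)
   = [0.508967 + 0.368868] / 0.786161 = 1.116610
d₂ = d₁ − σ√T = 1.116610 − 0.786161 = 0.330449
risk-neutral PD = N(−d₂) = N(-0.330449) = 0.370530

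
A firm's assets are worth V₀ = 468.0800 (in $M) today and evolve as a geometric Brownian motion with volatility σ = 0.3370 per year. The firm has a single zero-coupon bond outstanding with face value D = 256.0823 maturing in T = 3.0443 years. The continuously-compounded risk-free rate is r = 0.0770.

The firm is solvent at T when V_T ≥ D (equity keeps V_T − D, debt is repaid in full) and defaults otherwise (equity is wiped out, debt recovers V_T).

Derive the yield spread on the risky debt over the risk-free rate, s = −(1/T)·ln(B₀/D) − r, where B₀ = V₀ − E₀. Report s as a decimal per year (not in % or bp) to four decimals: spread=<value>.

spread=0.0100

d₁ = [ln(V₀/D) + (r + σ²/2)T] / (σ√T)
   = [ln(468.0800/256.0823) + (0.0770 + 0.5·0.3370²)·3.0443] / (0.3370·√3.0443)
   = [0.603140 + 0.407280] / 0.587995 = 1.718417
d₂ = d₁ − σ√T = 1.718417 − 0.587995 = 1.130422
N(d₁) = 0.957140,  N(d₂) = 0.870851,  e^(−rT) = 0.791037
E₀ = V₀·N(d₁) − D·e^(−rT)·N(d₂)
   = 468.0800·0.957140 − 256.0823·0.791037·0.870851 = 271.609312
B₀ = V₀ − E₀ = 468.0800 − 271.609312 = 196.470688
spread = −(1/T)·ln(B₀/D) − r = −(1/3.0443)·ln(196.470688/256.0823) − 0.0770 = 0.01004320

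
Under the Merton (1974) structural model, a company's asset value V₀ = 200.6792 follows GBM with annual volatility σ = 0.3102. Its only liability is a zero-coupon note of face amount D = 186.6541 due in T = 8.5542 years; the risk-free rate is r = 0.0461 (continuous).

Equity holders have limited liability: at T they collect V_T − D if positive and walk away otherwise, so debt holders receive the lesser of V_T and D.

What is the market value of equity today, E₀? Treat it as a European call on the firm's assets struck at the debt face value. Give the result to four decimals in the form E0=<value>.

d₁ = [ln(V₀/D) + (r + σ²/2)T] / (σ√T)
   = [ln(200.6792/186.6541) + (0.0461 + 0.5·0.3102²)·8.5542] / (0.3102·√8.5542)
   = [0.072450 + 0.805908] / 0.907259 = 0.968145
d₂ = d₁ − σ√T = 0.968145 − 0.907259 = 0.060886
N(d₁) = 0.833514,  N(d₂) = 0.524275,  e^(−rT) = 0.674119
E₀ = V₀·N(d₁) − D·e^(−rT)·N(d₂)
   = 200.6792·0.833514 − 186.6541·0.674119·0.524275 = 101.300958

E0=101.3010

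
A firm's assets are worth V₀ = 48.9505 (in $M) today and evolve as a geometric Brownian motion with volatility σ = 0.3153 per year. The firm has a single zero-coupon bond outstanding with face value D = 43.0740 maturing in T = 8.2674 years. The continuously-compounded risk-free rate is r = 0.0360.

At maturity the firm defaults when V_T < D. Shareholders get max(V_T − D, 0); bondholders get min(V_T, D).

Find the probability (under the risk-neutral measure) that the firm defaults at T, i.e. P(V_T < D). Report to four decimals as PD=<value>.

d₁ = [ln(V₀/D) + (r + σ²/2)T] / (σ√T)
   = [ln(48.9505/43.0740) + (0.0360 + 0.5·0.3153²)·8.2674] / (0.3153·√8.2674)
   = [0.127890 + 0.708574] / 0.906585 = 0.922654
d₂ = d₁ − σ√T = 0.922654 − 0.906585 = 0.016070
risk-neutral PD = N(−d₂) = N(-0.016070) = 0.493589

PD=0.4936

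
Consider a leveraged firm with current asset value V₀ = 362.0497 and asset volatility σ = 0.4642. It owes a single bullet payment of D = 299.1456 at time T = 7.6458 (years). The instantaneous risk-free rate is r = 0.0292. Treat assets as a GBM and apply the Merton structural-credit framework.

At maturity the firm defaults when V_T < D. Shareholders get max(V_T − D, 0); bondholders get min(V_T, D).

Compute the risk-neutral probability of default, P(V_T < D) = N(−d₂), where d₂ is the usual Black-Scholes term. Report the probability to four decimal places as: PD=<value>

d₁ = [ln(V₀/D) + (r + σ²/2)T] / (σ√T)
   = [ln(362.0497/299.1456) + (0.0292 + 0.5·0.4642²)·7.6458] / (0.4642·√7.6458)
   = [0.190851 + 1.047022] / 1.283561 = 0.964405
d₂ = d₁ − σ√T = 0.964405 − 1.283561 = -0.319156
risk-neutral PD = N(−d₂) = N(0.319156) = 0.625196

PD=0.6252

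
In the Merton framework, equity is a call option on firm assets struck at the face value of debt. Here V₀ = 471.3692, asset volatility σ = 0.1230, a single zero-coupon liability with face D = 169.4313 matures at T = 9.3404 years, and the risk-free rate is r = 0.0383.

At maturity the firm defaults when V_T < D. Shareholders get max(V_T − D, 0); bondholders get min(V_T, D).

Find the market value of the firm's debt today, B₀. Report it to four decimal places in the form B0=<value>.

d₁ = [ln(V₀/D) + (r + σ²/2)T] / (σ√T)
   = [ln(471.3692/169.4313) + (0.0383 + 0.5·0.1230²)·9.3404] / (0.1230·√9.3404)
   = [1.023194 + 0.428393] / 0.375913 = 3.861492
d₂ = d₁ − σ√T = 3.861492 − 0.375913 = 3.485579
N(d₁) = 0.999944,  N(d₂) = 0.999754,  e^(−rT) = 0.699257
E₀ = V₀·N(d₁) − D·e^(−rT)·N(d₂)
   = 471.3692·0.999944 − 169.4313·0.699257·0.999754 = 352.895752
B₀ = V₀ − E₀ = 471.3692 − 352.895752 = 118.473448

B0=118.4734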